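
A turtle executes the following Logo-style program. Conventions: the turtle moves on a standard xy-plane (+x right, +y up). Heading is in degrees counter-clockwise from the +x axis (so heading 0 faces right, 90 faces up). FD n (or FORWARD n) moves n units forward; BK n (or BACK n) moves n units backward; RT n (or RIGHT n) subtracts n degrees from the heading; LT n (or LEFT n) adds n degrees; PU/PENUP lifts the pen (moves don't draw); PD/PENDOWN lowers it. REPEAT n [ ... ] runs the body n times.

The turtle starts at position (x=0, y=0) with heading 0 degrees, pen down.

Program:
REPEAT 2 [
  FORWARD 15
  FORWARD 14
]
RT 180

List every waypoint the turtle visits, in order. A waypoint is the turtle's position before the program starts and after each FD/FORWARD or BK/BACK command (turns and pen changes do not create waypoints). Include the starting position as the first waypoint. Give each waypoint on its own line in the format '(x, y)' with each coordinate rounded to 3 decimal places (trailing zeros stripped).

Answer: (0, 0)
(15, 0)
(29, 0)
(44, 0)
(58, 0)

Derivation:
Executing turtle program step by step:
Start: pos=(0,0), heading=0, pen down
REPEAT 2 [
  -- iteration 1/2 --
  FD 15: (0,0) -> (15,0) [heading=0, draw]
  FD 14: (15,0) -> (29,0) [heading=0, draw]
  -- iteration 2/2 --
  FD 15: (29,0) -> (44,0) [heading=0, draw]
  FD 14: (44,0) -> (58,0) [heading=0, draw]
]
RT 180: heading 0 -> 180
Final: pos=(58,0), heading=180, 4 segment(s) drawn
Waypoints (5 total):
(0, 0)
(15, 0)
(29, 0)
(44, 0)
(58, 0)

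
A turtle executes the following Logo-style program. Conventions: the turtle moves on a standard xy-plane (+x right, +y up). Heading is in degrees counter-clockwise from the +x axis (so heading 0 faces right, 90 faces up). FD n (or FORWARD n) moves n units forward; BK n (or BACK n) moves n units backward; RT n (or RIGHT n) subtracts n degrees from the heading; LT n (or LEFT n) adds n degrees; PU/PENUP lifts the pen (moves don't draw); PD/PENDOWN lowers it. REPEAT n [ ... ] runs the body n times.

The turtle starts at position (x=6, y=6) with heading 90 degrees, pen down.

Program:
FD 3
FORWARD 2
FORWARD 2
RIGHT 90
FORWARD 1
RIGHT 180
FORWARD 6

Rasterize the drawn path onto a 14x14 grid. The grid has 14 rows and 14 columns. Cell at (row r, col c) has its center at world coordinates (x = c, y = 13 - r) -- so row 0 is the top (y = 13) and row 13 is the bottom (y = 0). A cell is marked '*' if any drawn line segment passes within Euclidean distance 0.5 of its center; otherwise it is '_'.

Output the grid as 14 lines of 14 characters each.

Answer: _*******______
______*_______
______*_______
______*_______
______*_______
______*_______
______*_______
______*_______
______________
______________
______________
______________
______________
______________

Derivation:
Segment 0: (6,6) -> (6,9)
Segment 1: (6,9) -> (6,11)
Segment 2: (6,11) -> (6,13)
Segment 3: (6,13) -> (7,13)
Segment 4: (7,13) -> (1,13)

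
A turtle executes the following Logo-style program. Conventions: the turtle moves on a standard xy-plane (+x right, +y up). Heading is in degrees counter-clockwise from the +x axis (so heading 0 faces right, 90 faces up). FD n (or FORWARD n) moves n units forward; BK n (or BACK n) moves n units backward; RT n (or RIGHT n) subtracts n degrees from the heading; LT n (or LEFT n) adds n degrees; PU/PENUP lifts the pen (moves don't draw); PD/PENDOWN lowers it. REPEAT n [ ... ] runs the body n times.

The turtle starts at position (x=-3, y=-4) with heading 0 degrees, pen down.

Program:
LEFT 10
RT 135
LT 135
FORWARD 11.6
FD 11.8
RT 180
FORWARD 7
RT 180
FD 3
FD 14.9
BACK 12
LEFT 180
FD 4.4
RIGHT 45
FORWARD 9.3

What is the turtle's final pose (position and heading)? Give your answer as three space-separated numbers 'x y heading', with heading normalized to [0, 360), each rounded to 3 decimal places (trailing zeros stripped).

Answer: 7.01 4.443 145

Derivation:
Executing turtle program step by step:
Start: pos=(-3,-4), heading=0, pen down
LT 10: heading 0 -> 10
RT 135: heading 10 -> 235
LT 135: heading 235 -> 10
FD 11.6: (-3,-4) -> (8.424,-1.986) [heading=10, draw]
FD 11.8: (8.424,-1.986) -> (20.045,0.063) [heading=10, draw]
RT 180: heading 10 -> 190
FD 7: (20.045,0.063) -> (13.151,-1.152) [heading=190, draw]
RT 180: heading 190 -> 10
FD 3: (13.151,-1.152) -> (16.105,-0.631) [heading=10, draw]
FD 14.9: (16.105,-0.631) -> (30.779,1.956) [heading=10, draw]
BK 12: (30.779,1.956) -> (18.961,-0.128) [heading=10, draw]
LT 180: heading 10 -> 190
FD 4.4: (18.961,-0.128) -> (14.628,-0.892) [heading=190, draw]
RT 45: heading 190 -> 145
FD 9.3: (14.628,-0.892) -> (7.01,4.443) [heading=145, draw]
Final: pos=(7.01,4.443), heading=145, 8 segment(s) drawn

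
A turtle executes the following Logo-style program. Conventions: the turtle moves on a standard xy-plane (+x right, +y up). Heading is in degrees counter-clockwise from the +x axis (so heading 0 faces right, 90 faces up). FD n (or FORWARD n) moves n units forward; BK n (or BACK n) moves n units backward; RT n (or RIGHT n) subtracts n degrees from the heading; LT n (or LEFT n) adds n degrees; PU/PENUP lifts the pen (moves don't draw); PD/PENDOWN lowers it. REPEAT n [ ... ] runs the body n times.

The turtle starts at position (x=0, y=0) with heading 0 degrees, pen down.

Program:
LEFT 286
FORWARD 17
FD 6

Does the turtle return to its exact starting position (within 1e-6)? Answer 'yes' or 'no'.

Answer: no

Derivation:
Executing turtle program step by step:
Start: pos=(0,0), heading=0, pen down
LT 286: heading 0 -> 286
FD 17: (0,0) -> (4.686,-16.341) [heading=286, draw]
FD 6: (4.686,-16.341) -> (6.34,-22.109) [heading=286, draw]
Final: pos=(6.34,-22.109), heading=286, 2 segment(s) drawn

Start position: (0, 0)
Final position: (6.34, -22.109)
Distance = 23; >= 1e-6 -> NOT closed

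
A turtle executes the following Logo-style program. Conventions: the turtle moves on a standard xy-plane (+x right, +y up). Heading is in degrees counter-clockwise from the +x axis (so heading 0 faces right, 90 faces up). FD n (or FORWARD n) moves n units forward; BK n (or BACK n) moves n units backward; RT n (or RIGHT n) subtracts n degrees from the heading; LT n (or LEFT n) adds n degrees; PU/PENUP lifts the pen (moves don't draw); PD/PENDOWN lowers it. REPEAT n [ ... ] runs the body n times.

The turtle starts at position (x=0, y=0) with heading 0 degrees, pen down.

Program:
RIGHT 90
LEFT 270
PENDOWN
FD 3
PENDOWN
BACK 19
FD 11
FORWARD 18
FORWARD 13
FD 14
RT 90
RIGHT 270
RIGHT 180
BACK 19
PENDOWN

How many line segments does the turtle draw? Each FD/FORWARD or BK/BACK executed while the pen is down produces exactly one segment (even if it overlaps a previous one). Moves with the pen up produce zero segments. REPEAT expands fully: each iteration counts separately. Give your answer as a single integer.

Executing turtle program step by step:
Start: pos=(0,0), heading=0, pen down
RT 90: heading 0 -> 270
LT 270: heading 270 -> 180
PD: pen down
FD 3: (0,0) -> (-3,0) [heading=180, draw]
PD: pen down
BK 19: (-3,0) -> (16,0) [heading=180, draw]
FD 11: (16,0) -> (5,0) [heading=180, draw]
FD 18: (5,0) -> (-13,0) [heading=180, draw]
FD 13: (-13,0) -> (-26,0) [heading=180, draw]
FD 14: (-26,0) -> (-40,0) [heading=180, draw]
RT 90: heading 180 -> 90
RT 270: heading 90 -> 180
RT 180: heading 180 -> 0
BK 19: (-40,0) -> (-59,0) [heading=0, draw]
PD: pen down
Final: pos=(-59,0), heading=0, 7 segment(s) drawn
Segments drawn: 7

Answer: 7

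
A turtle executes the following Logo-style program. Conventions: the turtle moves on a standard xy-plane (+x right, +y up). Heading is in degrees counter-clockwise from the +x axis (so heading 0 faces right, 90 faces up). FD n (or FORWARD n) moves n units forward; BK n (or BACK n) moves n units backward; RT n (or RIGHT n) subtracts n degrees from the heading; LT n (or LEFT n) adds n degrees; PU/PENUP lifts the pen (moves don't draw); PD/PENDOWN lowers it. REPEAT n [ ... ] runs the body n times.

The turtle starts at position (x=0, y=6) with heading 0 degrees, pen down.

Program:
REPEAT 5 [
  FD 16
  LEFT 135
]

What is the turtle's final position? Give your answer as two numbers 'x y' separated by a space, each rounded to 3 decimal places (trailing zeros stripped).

Executing turtle program step by step:
Start: pos=(0,6), heading=0, pen down
REPEAT 5 [
  -- iteration 1/5 --
  FD 16: (0,6) -> (16,6) [heading=0, draw]
  LT 135: heading 0 -> 135
  -- iteration 2/5 --
  FD 16: (16,6) -> (4.686,17.314) [heading=135, draw]
  LT 135: heading 135 -> 270
  -- iteration 3/5 --
  FD 16: (4.686,17.314) -> (4.686,1.314) [heading=270, draw]
  LT 135: heading 270 -> 45
  -- iteration 4/5 --
  FD 16: (4.686,1.314) -> (16,12.627) [heading=45, draw]
  LT 135: heading 45 -> 180
  -- iteration 5/5 --
  FD 16: (16,12.627) -> (0,12.627) [heading=180, draw]
  LT 135: heading 180 -> 315
]
Final: pos=(0,12.627), heading=315, 5 segment(s) drawn

Answer: 0 12.627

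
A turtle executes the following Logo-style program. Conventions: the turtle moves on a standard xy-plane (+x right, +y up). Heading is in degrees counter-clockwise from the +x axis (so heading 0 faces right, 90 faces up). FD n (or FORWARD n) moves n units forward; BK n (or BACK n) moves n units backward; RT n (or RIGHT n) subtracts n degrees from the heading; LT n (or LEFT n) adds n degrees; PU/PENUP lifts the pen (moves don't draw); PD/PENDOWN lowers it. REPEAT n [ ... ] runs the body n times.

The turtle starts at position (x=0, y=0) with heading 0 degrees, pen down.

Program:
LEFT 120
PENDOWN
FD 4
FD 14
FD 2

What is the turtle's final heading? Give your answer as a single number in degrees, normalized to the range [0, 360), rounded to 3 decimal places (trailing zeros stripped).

Answer: 120

Derivation:
Executing turtle program step by step:
Start: pos=(0,0), heading=0, pen down
LT 120: heading 0 -> 120
PD: pen down
FD 4: (0,0) -> (-2,3.464) [heading=120, draw]
FD 14: (-2,3.464) -> (-9,15.588) [heading=120, draw]
FD 2: (-9,15.588) -> (-10,17.321) [heading=120, draw]
Final: pos=(-10,17.321), heading=120, 3 segment(s) drawn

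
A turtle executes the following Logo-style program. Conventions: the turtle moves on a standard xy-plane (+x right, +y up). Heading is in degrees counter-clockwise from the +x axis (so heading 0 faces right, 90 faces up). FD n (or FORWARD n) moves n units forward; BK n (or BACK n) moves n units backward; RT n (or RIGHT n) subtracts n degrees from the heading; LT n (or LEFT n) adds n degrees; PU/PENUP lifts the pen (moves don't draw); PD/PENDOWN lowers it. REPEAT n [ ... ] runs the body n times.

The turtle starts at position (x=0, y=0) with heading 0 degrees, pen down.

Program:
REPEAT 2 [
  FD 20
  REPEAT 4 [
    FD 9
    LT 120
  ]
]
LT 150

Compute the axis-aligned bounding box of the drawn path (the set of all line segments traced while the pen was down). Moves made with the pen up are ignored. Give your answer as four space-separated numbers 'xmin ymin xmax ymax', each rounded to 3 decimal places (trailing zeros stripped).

Answer: 0 0 29 25.115

Derivation:
Executing turtle program step by step:
Start: pos=(0,0), heading=0, pen down
REPEAT 2 [
  -- iteration 1/2 --
  FD 20: (0,0) -> (20,0) [heading=0, draw]
  REPEAT 4 [
    -- iteration 1/4 --
    FD 9: (20,0) -> (29,0) [heading=0, draw]
    LT 120: heading 0 -> 120
    -- iteration 2/4 --
    FD 9: (29,0) -> (24.5,7.794) [heading=120, draw]
    LT 120: heading 120 -> 240
    -- iteration 3/4 --
    FD 9: (24.5,7.794) -> (20,0) [heading=240, draw]
    LT 120: heading 240 -> 0
    -- iteration 4/4 --
    FD 9: (20,0) -> (29,0) [heading=0, draw]
    LT 120: heading 0 -> 120
  ]
  -- iteration 2/2 --
  FD 20: (29,0) -> (19,17.321) [heading=120, draw]
  REPEAT 4 [
    -- iteration 1/4 --
    FD 9: (19,17.321) -> (14.5,25.115) [heading=120, draw]
    LT 120: heading 120 -> 240
    -- iteration 2/4 --
    FD 9: (14.5,25.115) -> (10,17.321) [heading=240, draw]
    LT 120: heading 240 -> 0
    -- iteration 3/4 --
    FD 9: (10,17.321) -> (19,17.321) [heading=0, draw]
    LT 120: heading 0 -> 120
    -- iteration 4/4 --
    FD 9: (19,17.321) -> (14.5,25.115) [heading=120, draw]
    LT 120: heading 120 -> 240
  ]
]
LT 150: heading 240 -> 30
Final: pos=(14.5,25.115), heading=30, 10 segment(s) drawn

Segment endpoints: x in {0, 10, 14.5, 14.5, 19, 19, 20, 20, 24.5, 29, 29}, y in {0, 0, 0, 7.794, 17.321, 17.321, 25.115, 25.115}
xmin=0, ymin=0, xmax=29, ymax=25.115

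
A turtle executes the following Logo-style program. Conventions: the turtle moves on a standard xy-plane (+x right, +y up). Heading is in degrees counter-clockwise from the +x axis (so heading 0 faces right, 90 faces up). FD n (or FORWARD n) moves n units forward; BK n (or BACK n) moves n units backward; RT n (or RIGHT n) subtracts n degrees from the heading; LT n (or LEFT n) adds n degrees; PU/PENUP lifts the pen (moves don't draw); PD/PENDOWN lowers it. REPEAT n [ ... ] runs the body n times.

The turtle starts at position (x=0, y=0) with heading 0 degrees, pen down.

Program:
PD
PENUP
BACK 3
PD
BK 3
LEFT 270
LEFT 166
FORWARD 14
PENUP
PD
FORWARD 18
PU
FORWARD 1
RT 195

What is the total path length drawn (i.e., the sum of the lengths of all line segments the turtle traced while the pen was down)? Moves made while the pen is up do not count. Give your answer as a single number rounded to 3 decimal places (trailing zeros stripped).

Answer: 35

Derivation:
Executing turtle program step by step:
Start: pos=(0,0), heading=0, pen down
PD: pen down
PU: pen up
BK 3: (0,0) -> (-3,0) [heading=0, move]
PD: pen down
BK 3: (-3,0) -> (-6,0) [heading=0, draw]
LT 270: heading 0 -> 270
LT 166: heading 270 -> 76
FD 14: (-6,0) -> (-2.613,13.584) [heading=76, draw]
PU: pen up
PD: pen down
FD 18: (-2.613,13.584) -> (1.742,31.049) [heading=76, draw]
PU: pen up
FD 1: (1.742,31.049) -> (1.983,32.02) [heading=76, move]
RT 195: heading 76 -> 241
Final: pos=(1.983,32.02), heading=241, 3 segment(s) drawn

Segment lengths:
  seg 1: (-3,0) -> (-6,0), length = 3
  seg 2: (-6,0) -> (-2.613,13.584), length = 14
  seg 3: (-2.613,13.584) -> (1.742,31.049), length = 18
Total = 35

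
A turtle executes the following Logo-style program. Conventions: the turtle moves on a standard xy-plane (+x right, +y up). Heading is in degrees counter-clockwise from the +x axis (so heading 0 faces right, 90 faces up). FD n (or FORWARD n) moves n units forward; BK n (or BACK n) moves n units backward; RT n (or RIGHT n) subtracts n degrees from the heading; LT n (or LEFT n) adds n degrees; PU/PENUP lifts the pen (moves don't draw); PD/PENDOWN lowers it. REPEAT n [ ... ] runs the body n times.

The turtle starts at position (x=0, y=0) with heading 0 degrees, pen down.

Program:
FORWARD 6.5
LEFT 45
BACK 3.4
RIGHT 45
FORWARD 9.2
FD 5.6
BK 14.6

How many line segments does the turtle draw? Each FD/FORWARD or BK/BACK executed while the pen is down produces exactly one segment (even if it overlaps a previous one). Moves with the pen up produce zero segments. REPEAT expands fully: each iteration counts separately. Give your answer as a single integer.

Answer: 5

Derivation:
Executing turtle program step by step:
Start: pos=(0,0), heading=0, pen down
FD 6.5: (0,0) -> (6.5,0) [heading=0, draw]
LT 45: heading 0 -> 45
BK 3.4: (6.5,0) -> (4.096,-2.404) [heading=45, draw]
RT 45: heading 45 -> 0
FD 9.2: (4.096,-2.404) -> (13.296,-2.404) [heading=0, draw]
FD 5.6: (13.296,-2.404) -> (18.896,-2.404) [heading=0, draw]
BK 14.6: (18.896,-2.404) -> (4.296,-2.404) [heading=0, draw]
Final: pos=(4.296,-2.404), heading=0, 5 segment(s) drawn
Segments drawn: 5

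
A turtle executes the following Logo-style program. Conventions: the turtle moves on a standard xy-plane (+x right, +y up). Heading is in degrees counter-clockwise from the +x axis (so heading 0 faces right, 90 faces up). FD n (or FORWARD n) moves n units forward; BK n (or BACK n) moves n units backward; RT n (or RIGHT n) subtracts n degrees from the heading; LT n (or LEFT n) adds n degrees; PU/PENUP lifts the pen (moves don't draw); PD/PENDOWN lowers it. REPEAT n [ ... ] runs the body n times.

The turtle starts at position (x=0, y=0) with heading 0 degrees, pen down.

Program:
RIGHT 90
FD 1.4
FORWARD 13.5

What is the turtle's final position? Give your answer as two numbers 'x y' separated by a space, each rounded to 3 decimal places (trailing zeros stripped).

Executing turtle program step by step:
Start: pos=(0,0), heading=0, pen down
RT 90: heading 0 -> 270
FD 1.4: (0,0) -> (0,-1.4) [heading=270, draw]
FD 13.5: (0,-1.4) -> (0,-14.9) [heading=270, draw]
Final: pos=(0,-14.9), heading=270, 2 segment(s) drawn

Answer: 0 -14.9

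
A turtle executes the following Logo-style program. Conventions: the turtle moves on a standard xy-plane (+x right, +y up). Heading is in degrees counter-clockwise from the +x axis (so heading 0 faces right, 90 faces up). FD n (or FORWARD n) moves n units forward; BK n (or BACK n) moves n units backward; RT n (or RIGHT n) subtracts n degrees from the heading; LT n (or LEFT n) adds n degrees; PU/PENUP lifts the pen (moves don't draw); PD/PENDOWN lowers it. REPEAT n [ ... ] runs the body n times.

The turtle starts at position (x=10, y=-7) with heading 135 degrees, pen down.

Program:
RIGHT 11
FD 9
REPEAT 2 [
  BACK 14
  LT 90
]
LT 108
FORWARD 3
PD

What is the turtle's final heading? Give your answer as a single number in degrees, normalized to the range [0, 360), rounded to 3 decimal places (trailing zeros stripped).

Answer: 52

Derivation:
Executing turtle program step by step:
Start: pos=(10,-7), heading=135, pen down
RT 11: heading 135 -> 124
FD 9: (10,-7) -> (4.967,0.461) [heading=124, draw]
REPEAT 2 [
  -- iteration 1/2 --
  BK 14: (4.967,0.461) -> (12.796,-11.145) [heading=124, draw]
  LT 90: heading 124 -> 214
  -- iteration 2/2 --
  BK 14: (12.796,-11.145) -> (24.402,-3.316) [heading=214, draw]
  LT 90: heading 214 -> 304
]
LT 108: heading 304 -> 52
FD 3: (24.402,-3.316) -> (26.249,-0.952) [heading=52, draw]
PD: pen down
Final: pos=(26.249,-0.952), heading=52, 4 segment(s) drawn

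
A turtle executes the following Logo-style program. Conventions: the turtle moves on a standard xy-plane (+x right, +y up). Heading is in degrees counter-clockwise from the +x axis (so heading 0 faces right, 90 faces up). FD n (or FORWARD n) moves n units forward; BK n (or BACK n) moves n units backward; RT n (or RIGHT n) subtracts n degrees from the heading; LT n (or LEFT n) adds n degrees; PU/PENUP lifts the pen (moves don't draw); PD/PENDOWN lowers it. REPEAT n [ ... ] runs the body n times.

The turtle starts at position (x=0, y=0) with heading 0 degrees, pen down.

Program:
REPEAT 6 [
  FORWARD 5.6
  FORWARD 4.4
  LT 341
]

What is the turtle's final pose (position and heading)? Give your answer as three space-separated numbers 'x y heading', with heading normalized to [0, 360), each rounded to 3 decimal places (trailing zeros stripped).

Answer: 34.329 -37.464 246

Derivation:
Executing turtle program step by step:
Start: pos=(0,0), heading=0, pen down
REPEAT 6 [
  -- iteration 1/6 --
  FD 5.6: (0,0) -> (5.6,0) [heading=0, draw]
  FD 4.4: (5.6,0) -> (10,0) [heading=0, draw]
  LT 341: heading 0 -> 341
  -- iteration 2/6 --
  FD 5.6: (10,0) -> (15.295,-1.823) [heading=341, draw]
  FD 4.4: (15.295,-1.823) -> (19.455,-3.256) [heading=341, draw]
  LT 341: heading 341 -> 322
  -- iteration 3/6 --
  FD 5.6: (19.455,-3.256) -> (23.868,-6.703) [heading=322, draw]
  FD 4.4: (23.868,-6.703) -> (27.335,-9.412) [heading=322, draw]
  LT 341: heading 322 -> 303
  -- iteration 4/6 --
  FD 5.6: (27.335,-9.412) -> (30.385,-14.109) [heading=303, draw]
  FD 4.4: (30.385,-14.109) -> (32.782,-17.799) [heading=303, draw]
  LT 341: heading 303 -> 284
  -- iteration 5/6 --
  FD 5.6: (32.782,-17.799) -> (34.136,-23.233) [heading=284, draw]
  FD 4.4: (34.136,-23.233) -> (35.201,-27.502) [heading=284, draw]
  LT 341: heading 284 -> 265
  -- iteration 6/6 --
  FD 5.6: (35.201,-27.502) -> (34.713,-33.081) [heading=265, draw]
  FD 4.4: (34.713,-33.081) -> (34.329,-37.464) [heading=265, draw]
  LT 341: heading 265 -> 246
]
Final: pos=(34.329,-37.464), heading=246, 12 segment(s) drawn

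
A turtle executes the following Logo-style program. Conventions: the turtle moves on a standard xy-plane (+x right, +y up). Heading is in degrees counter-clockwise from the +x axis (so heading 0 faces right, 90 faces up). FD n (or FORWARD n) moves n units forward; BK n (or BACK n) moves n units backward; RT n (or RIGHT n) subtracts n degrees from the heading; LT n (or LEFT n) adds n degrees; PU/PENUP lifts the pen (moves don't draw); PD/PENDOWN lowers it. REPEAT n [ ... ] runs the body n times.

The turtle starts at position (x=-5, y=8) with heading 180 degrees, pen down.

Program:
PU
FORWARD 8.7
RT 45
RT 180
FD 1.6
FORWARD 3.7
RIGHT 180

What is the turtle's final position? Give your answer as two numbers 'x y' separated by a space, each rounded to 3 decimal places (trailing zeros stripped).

Answer: -9.952 4.252

Derivation:
Executing turtle program step by step:
Start: pos=(-5,8), heading=180, pen down
PU: pen up
FD 8.7: (-5,8) -> (-13.7,8) [heading=180, move]
RT 45: heading 180 -> 135
RT 180: heading 135 -> 315
FD 1.6: (-13.7,8) -> (-12.569,6.869) [heading=315, move]
FD 3.7: (-12.569,6.869) -> (-9.952,4.252) [heading=315, move]
RT 180: heading 315 -> 135
Final: pos=(-9.952,4.252), heading=135, 0 segment(s) drawn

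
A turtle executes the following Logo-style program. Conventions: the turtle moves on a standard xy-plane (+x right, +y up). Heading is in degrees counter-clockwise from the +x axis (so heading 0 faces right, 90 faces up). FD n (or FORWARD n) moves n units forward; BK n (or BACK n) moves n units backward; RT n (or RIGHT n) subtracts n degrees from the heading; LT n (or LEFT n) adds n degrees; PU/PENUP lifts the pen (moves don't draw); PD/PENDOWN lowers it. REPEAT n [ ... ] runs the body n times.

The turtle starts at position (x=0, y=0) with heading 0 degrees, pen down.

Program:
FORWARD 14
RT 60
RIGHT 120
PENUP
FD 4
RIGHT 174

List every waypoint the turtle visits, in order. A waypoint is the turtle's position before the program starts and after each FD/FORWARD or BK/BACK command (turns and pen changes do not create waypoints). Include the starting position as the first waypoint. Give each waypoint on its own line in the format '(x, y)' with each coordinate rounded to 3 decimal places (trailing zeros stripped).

Executing turtle program step by step:
Start: pos=(0,0), heading=0, pen down
FD 14: (0,0) -> (14,0) [heading=0, draw]
RT 60: heading 0 -> 300
RT 120: heading 300 -> 180
PU: pen up
FD 4: (14,0) -> (10,0) [heading=180, move]
RT 174: heading 180 -> 6
Final: pos=(10,0), heading=6, 1 segment(s) drawn
Waypoints (3 total):
(0, 0)
(14, 0)
(10, 0)

Answer: (0, 0)
(14, 0)
(10, 0)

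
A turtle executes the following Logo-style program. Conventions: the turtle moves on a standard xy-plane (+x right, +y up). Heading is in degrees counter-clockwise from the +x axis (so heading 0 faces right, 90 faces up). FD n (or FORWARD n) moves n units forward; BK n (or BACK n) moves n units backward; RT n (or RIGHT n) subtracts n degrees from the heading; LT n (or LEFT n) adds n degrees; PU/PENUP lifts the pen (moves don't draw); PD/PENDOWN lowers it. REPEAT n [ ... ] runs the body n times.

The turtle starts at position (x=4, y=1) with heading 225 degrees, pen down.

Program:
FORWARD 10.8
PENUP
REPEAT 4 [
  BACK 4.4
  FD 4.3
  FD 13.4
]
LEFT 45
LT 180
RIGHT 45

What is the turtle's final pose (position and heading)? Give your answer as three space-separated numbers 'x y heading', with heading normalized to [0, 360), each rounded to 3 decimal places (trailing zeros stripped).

Executing turtle program step by step:
Start: pos=(4,1), heading=225, pen down
FD 10.8: (4,1) -> (-3.637,-6.637) [heading=225, draw]
PU: pen up
REPEAT 4 [
  -- iteration 1/4 --
  BK 4.4: (-3.637,-6.637) -> (-0.525,-3.525) [heading=225, move]
  FD 4.3: (-0.525,-3.525) -> (-3.566,-6.566) [heading=225, move]
  FD 13.4: (-3.566,-6.566) -> (-13.041,-16.041) [heading=225, move]
  -- iteration 2/4 --
  BK 4.4: (-13.041,-16.041) -> (-9.93,-12.93) [heading=225, move]
  FD 4.3: (-9.93,-12.93) -> (-12.971,-15.971) [heading=225, move]
  FD 13.4: (-12.971,-15.971) -> (-22.446,-25.446) [heading=225, move]
  -- iteration 3/4 --
  BK 4.4: (-22.446,-25.446) -> (-19.335,-22.335) [heading=225, move]
  FD 4.3: (-19.335,-22.335) -> (-22.375,-25.375) [heading=225, move]
  FD 13.4: (-22.375,-25.375) -> (-31.85,-34.85) [heading=225, move]
  -- iteration 4/4 --
  BK 4.4: (-31.85,-34.85) -> (-28.739,-31.739) [heading=225, move]
  FD 4.3: (-28.739,-31.739) -> (-31.78,-34.78) [heading=225, move]
  FD 13.4: (-31.78,-34.78) -> (-41.255,-44.255) [heading=225, move]
]
LT 45: heading 225 -> 270
LT 180: heading 270 -> 90
RT 45: heading 90 -> 45
Final: pos=(-41.255,-44.255), heading=45, 1 segment(s) drawn

Answer: -41.255 -44.255 45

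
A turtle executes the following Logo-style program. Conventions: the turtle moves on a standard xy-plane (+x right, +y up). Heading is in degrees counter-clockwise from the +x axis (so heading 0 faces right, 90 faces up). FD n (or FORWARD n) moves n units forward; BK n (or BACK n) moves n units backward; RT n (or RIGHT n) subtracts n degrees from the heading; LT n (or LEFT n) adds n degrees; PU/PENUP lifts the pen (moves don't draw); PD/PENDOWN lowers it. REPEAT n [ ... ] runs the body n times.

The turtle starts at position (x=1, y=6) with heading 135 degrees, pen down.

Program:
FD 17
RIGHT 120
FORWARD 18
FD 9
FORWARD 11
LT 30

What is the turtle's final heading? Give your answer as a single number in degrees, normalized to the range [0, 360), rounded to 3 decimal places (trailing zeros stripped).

Answer: 45

Derivation:
Executing turtle program step by step:
Start: pos=(1,6), heading=135, pen down
FD 17: (1,6) -> (-11.021,18.021) [heading=135, draw]
RT 120: heading 135 -> 15
FD 18: (-11.021,18.021) -> (6.366,22.68) [heading=15, draw]
FD 9: (6.366,22.68) -> (15.059,25.009) [heading=15, draw]
FD 11: (15.059,25.009) -> (25.684,27.856) [heading=15, draw]
LT 30: heading 15 -> 45
Final: pos=(25.684,27.856), heading=45, 4 segment(s) drawn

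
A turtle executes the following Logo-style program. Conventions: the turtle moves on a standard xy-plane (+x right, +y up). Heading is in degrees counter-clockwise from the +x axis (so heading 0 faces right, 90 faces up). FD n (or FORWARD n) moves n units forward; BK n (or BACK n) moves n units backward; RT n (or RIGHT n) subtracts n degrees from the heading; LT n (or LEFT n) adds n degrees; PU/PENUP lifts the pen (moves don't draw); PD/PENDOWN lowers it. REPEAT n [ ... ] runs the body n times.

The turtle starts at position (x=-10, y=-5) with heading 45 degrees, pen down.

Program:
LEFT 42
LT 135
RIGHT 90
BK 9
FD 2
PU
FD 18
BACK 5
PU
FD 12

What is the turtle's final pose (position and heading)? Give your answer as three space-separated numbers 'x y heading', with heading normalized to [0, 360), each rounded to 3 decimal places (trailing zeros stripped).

Executing turtle program step by step:
Start: pos=(-10,-5), heading=45, pen down
LT 42: heading 45 -> 87
LT 135: heading 87 -> 222
RT 90: heading 222 -> 132
BK 9: (-10,-5) -> (-3.978,-11.688) [heading=132, draw]
FD 2: (-3.978,-11.688) -> (-5.316,-10.202) [heading=132, draw]
PU: pen up
FD 18: (-5.316,-10.202) -> (-17.36,3.175) [heading=132, move]
BK 5: (-17.36,3.175) -> (-14.015,-0.541) [heading=132, move]
PU: pen up
FD 12: (-14.015,-0.541) -> (-22.044,8.377) [heading=132, move]
Final: pos=(-22.044,8.377), heading=132, 2 segment(s) drawn

Answer: -22.044 8.377 132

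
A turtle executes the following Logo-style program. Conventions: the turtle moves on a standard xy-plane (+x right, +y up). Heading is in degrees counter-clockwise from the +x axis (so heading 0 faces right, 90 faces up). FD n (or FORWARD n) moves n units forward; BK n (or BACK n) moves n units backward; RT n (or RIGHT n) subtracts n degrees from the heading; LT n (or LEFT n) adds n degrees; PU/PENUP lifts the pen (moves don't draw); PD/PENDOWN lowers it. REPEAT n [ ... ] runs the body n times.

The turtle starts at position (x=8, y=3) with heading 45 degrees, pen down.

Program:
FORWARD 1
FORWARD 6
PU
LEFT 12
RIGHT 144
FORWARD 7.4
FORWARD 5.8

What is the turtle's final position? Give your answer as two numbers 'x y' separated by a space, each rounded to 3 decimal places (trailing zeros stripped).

Executing turtle program step by step:
Start: pos=(8,3), heading=45, pen down
FD 1: (8,3) -> (8.707,3.707) [heading=45, draw]
FD 6: (8.707,3.707) -> (12.95,7.95) [heading=45, draw]
PU: pen up
LT 12: heading 45 -> 57
RT 144: heading 57 -> 273
FD 7.4: (12.95,7.95) -> (13.337,0.56) [heading=273, move]
FD 5.8: (13.337,0.56) -> (13.641,-5.232) [heading=273, move]
Final: pos=(13.641,-5.232), heading=273, 2 segment(s) drawn

Answer: 13.641 -5.232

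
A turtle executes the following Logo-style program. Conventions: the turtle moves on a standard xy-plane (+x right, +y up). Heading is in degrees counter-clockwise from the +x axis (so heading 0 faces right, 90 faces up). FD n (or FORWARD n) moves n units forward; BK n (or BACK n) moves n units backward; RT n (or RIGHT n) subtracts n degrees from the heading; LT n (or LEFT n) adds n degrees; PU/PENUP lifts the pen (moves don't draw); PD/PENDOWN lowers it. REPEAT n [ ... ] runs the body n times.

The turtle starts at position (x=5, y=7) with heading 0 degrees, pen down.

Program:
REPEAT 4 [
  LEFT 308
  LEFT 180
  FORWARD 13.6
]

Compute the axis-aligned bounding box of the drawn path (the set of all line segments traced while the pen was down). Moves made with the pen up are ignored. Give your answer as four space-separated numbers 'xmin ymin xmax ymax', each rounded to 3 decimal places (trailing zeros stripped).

Answer: -6.663 4.521 5.761 17.717

Derivation:
Executing turtle program step by step:
Start: pos=(5,7), heading=0, pen down
REPEAT 4 [
  -- iteration 1/4 --
  LT 308: heading 0 -> 308
  LT 180: heading 308 -> 128
  FD 13.6: (5,7) -> (-3.373,17.717) [heading=128, draw]
  -- iteration 2/4 --
  LT 308: heading 128 -> 76
  LT 180: heading 76 -> 256
  FD 13.6: (-3.373,17.717) -> (-6.663,4.521) [heading=256, draw]
  -- iteration 3/4 --
  LT 308: heading 256 -> 204
  LT 180: heading 204 -> 24
  FD 13.6: (-6.663,4.521) -> (5.761,10.053) [heading=24, draw]
  -- iteration 4/4 --
  LT 308: heading 24 -> 332
  LT 180: heading 332 -> 152
  FD 13.6: (5.761,10.053) -> (-6.247,16.437) [heading=152, draw]
]
Final: pos=(-6.247,16.437), heading=152, 4 segment(s) drawn

Segment endpoints: x in {-6.663, -6.247, -3.373, 5, 5.761}, y in {4.521, 7, 10.053, 16.437, 17.717}
xmin=-6.663, ymin=4.521, xmax=5.761, ymax=17.717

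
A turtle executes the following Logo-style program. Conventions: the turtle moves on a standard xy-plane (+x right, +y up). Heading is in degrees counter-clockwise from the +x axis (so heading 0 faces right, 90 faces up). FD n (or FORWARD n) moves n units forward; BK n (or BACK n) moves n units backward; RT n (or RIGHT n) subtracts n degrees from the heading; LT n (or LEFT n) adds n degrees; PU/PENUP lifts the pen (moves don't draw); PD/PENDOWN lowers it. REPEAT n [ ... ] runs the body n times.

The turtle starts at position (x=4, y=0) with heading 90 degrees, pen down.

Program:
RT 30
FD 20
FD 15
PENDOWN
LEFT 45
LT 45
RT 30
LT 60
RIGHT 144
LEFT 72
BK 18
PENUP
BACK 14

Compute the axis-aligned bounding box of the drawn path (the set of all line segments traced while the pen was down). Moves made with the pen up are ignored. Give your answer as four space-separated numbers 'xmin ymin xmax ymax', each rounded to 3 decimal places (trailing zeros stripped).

Executing turtle program step by step:
Start: pos=(4,0), heading=90, pen down
RT 30: heading 90 -> 60
FD 20: (4,0) -> (14,17.321) [heading=60, draw]
FD 15: (14,17.321) -> (21.5,30.311) [heading=60, draw]
PD: pen down
LT 45: heading 60 -> 105
LT 45: heading 105 -> 150
RT 30: heading 150 -> 120
LT 60: heading 120 -> 180
RT 144: heading 180 -> 36
LT 72: heading 36 -> 108
BK 18: (21.5,30.311) -> (27.062,13.192) [heading=108, draw]
PU: pen up
BK 14: (27.062,13.192) -> (31.389,-0.123) [heading=108, move]
Final: pos=(31.389,-0.123), heading=108, 3 segment(s) drawn

Segment endpoints: x in {4, 14, 21.5, 27.062}, y in {0, 13.192, 17.321, 30.311}
xmin=4, ymin=0, xmax=27.062, ymax=30.311

Answer: 4 0 27.062 30.311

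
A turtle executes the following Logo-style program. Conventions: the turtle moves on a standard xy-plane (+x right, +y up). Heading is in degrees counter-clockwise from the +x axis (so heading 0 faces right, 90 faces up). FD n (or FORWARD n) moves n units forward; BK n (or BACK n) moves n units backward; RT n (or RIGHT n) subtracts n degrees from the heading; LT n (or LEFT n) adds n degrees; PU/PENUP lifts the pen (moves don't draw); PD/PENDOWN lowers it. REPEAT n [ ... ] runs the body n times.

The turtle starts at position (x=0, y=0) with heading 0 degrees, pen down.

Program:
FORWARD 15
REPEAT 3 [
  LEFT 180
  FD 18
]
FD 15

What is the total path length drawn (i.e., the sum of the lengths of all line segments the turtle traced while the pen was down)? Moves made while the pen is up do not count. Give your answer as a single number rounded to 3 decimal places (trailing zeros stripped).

Executing turtle program step by step:
Start: pos=(0,0), heading=0, pen down
FD 15: (0,0) -> (15,0) [heading=0, draw]
REPEAT 3 [
  -- iteration 1/3 --
  LT 180: heading 0 -> 180
  FD 18: (15,0) -> (-3,0) [heading=180, draw]
  -- iteration 2/3 --
  LT 180: heading 180 -> 0
  FD 18: (-3,0) -> (15,0) [heading=0, draw]
  -- iteration 3/3 --
  LT 180: heading 0 -> 180
  FD 18: (15,0) -> (-3,0) [heading=180, draw]
]
FD 15: (-3,0) -> (-18,0) [heading=180, draw]
Final: pos=(-18,0), heading=180, 5 segment(s) drawn

Segment lengths:
  seg 1: (0,0) -> (15,0), length = 15
  seg 2: (15,0) -> (-3,0), length = 18
  seg 3: (-3,0) -> (15,0), length = 18
  seg 4: (15,0) -> (-3,0), length = 18
  seg 5: (-3,0) -> (-18,0), length = 15
Total = 84

Answer: 84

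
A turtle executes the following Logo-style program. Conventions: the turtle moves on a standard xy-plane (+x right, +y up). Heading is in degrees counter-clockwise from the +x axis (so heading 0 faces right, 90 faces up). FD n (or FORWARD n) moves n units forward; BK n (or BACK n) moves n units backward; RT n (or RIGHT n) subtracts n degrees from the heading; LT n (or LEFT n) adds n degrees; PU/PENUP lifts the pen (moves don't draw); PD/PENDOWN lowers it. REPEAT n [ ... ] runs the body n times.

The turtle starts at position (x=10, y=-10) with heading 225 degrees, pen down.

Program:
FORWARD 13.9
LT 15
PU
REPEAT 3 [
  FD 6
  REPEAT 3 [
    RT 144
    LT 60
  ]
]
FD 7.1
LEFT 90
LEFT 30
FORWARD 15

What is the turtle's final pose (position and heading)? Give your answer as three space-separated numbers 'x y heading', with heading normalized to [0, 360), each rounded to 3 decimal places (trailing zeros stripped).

Executing turtle program step by step:
Start: pos=(10,-10), heading=225, pen down
FD 13.9: (10,-10) -> (0.171,-19.829) [heading=225, draw]
LT 15: heading 225 -> 240
PU: pen up
REPEAT 3 [
  -- iteration 1/3 --
  FD 6: (0.171,-19.829) -> (-2.829,-25.025) [heading=240, move]
  REPEAT 3 [
    -- iteration 1/3 --
    RT 144: heading 240 -> 96
    LT 60: heading 96 -> 156
    -- iteration 2/3 --
    RT 144: heading 156 -> 12
    LT 60: heading 12 -> 72
    -- iteration 3/3 --
    RT 144: heading 72 -> 288
    LT 60: heading 288 -> 348
  ]
  -- iteration 2/3 --
  FD 6: (-2.829,-25.025) -> (3.04,-26.272) [heading=348, move]
  REPEAT 3 [
    -- iteration 1/3 --
    RT 144: heading 348 -> 204
    LT 60: heading 204 -> 264
    -- iteration 2/3 --
    RT 144: heading 264 -> 120
    LT 60: heading 120 -> 180
    -- iteration 3/3 --
    RT 144: heading 180 -> 36
    LT 60: heading 36 -> 96
  ]
  -- iteration 3/3 --
  FD 6: (3.04,-26.272) -> (2.413,-20.305) [heading=96, move]
  REPEAT 3 [
    -- iteration 1/3 --
    RT 144: heading 96 -> 312
    LT 60: heading 312 -> 12
    -- iteration 2/3 --
    RT 144: heading 12 -> 228
    LT 60: heading 228 -> 288
    -- iteration 3/3 --
    RT 144: heading 288 -> 144
    LT 60: heading 144 -> 204
  ]
]
FD 7.1: (2.413,-20.305) -> (-4.073,-23.193) [heading=204, move]
LT 90: heading 204 -> 294
LT 30: heading 294 -> 324
FD 15: (-4.073,-23.193) -> (8.062,-32.01) [heading=324, move]
Final: pos=(8.062,-32.01), heading=324, 1 segment(s) drawn

Answer: 8.062 -32.01 324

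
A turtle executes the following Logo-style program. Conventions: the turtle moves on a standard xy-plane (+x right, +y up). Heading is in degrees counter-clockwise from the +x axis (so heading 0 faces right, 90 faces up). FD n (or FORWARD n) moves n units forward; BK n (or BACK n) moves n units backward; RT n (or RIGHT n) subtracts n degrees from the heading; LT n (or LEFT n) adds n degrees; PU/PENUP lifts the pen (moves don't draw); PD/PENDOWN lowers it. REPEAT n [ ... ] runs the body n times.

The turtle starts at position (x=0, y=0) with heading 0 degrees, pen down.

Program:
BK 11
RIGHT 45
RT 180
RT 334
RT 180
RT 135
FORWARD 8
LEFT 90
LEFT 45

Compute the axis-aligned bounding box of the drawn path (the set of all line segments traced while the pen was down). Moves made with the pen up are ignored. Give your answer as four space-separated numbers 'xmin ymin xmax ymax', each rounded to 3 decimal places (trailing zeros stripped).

Executing turtle program step by step:
Start: pos=(0,0), heading=0, pen down
BK 11: (0,0) -> (-11,0) [heading=0, draw]
RT 45: heading 0 -> 315
RT 180: heading 315 -> 135
RT 334: heading 135 -> 161
RT 180: heading 161 -> 341
RT 135: heading 341 -> 206
FD 8: (-11,0) -> (-18.19,-3.507) [heading=206, draw]
LT 90: heading 206 -> 296
LT 45: heading 296 -> 341
Final: pos=(-18.19,-3.507), heading=341, 2 segment(s) drawn

Segment endpoints: x in {-18.19, -11, 0}, y in {-3.507, 0}
xmin=-18.19, ymin=-3.507, xmax=0, ymax=0

Answer: -18.19 -3.507 0 0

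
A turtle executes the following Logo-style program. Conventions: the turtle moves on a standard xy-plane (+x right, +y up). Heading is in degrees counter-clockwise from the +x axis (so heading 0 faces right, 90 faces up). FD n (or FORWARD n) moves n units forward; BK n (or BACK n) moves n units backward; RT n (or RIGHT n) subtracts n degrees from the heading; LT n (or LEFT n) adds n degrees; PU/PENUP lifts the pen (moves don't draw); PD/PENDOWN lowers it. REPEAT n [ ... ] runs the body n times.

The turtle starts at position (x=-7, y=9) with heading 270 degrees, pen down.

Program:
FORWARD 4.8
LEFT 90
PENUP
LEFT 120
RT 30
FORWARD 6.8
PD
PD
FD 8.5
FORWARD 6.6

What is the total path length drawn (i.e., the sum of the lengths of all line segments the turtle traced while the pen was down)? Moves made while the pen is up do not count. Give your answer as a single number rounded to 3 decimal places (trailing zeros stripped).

Executing turtle program step by step:
Start: pos=(-7,9), heading=270, pen down
FD 4.8: (-7,9) -> (-7,4.2) [heading=270, draw]
LT 90: heading 270 -> 0
PU: pen up
LT 120: heading 0 -> 120
RT 30: heading 120 -> 90
FD 6.8: (-7,4.2) -> (-7,11) [heading=90, move]
PD: pen down
PD: pen down
FD 8.5: (-7,11) -> (-7,19.5) [heading=90, draw]
FD 6.6: (-7,19.5) -> (-7,26.1) [heading=90, draw]
Final: pos=(-7,26.1), heading=90, 3 segment(s) drawn

Segment lengths:
  seg 1: (-7,9) -> (-7,4.2), length = 4.8
  seg 2: (-7,11) -> (-7,19.5), length = 8.5
  seg 3: (-7,19.5) -> (-7,26.1), length = 6.6
Total = 19.9

Answer: 19.9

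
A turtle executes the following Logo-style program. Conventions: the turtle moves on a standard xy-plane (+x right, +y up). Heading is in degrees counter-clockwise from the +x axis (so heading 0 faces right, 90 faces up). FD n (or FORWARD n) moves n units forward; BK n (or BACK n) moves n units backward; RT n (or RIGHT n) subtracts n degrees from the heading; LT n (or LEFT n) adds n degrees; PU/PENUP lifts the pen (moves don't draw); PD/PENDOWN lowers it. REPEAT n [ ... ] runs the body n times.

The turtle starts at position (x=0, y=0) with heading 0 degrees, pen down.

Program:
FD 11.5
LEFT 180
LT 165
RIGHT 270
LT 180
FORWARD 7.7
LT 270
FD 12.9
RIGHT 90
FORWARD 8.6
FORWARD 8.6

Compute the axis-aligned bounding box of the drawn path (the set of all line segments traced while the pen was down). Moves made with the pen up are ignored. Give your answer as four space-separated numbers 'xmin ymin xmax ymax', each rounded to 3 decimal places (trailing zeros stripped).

Answer: -2.953 -7.438 11.5 12.515

Derivation:
Executing turtle program step by step:
Start: pos=(0,0), heading=0, pen down
FD 11.5: (0,0) -> (11.5,0) [heading=0, draw]
LT 180: heading 0 -> 180
LT 165: heading 180 -> 345
RT 270: heading 345 -> 75
LT 180: heading 75 -> 255
FD 7.7: (11.5,0) -> (9.507,-7.438) [heading=255, draw]
LT 270: heading 255 -> 165
FD 12.9: (9.507,-7.438) -> (-2.953,-4.099) [heading=165, draw]
RT 90: heading 165 -> 75
FD 8.6: (-2.953,-4.099) -> (-0.728,4.208) [heading=75, draw]
FD 8.6: (-0.728,4.208) -> (1.498,12.515) [heading=75, draw]
Final: pos=(1.498,12.515), heading=75, 5 segment(s) drawn

Segment endpoints: x in {-2.953, -0.728, 0, 1.498, 9.507, 11.5}, y in {-7.438, -4.099, 0, 4.208, 12.515}
xmin=-2.953, ymin=-7.438, xmax=11.5, ymax=12.515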